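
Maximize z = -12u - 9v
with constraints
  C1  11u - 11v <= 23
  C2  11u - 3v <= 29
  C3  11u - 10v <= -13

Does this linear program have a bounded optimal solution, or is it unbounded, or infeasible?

From the feasible point (-373/11, -36), moving in the direction (-11, -11) keeps every constraint satisfied while z increases without bound.

unbounded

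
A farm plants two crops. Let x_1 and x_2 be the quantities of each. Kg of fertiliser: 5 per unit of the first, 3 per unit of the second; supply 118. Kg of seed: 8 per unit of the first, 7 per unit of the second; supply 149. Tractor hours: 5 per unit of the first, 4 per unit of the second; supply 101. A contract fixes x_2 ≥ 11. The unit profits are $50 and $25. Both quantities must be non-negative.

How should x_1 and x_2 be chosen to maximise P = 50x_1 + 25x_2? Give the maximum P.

x_1 = 9, x_2 = 11, maximum P = 725

Corner points and P = 50x_1 + 25x_2:
  (0, 149/7) → P = 3725/7
  (0, 11) → P = 275
  (9, 11) → P = 725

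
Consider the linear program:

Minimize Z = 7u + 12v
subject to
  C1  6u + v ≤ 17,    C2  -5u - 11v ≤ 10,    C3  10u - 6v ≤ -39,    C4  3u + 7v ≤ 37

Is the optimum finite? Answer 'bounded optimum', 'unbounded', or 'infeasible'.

Extreme points and Z = 7u + 12v:
  (-489/140, 19/28) → Z = -2283/140
  (-477/2, 215/2) → Z = -759/2
  (-51/88, 487/88) → Z = 5487/88
The feasible region has finitely many vertices and no improving ray; the minimum is -759/2 at (-477/2, 215/2).

bounded optimum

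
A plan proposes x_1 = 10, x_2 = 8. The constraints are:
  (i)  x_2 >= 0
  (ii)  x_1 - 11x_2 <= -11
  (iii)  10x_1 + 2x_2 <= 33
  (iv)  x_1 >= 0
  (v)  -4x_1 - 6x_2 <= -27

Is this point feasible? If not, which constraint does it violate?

Constraint (iii): 10x_1 + 2x_2 = 116, which is not ≤ 33. All other constraints are satisfied.

not feasible — violates (iii)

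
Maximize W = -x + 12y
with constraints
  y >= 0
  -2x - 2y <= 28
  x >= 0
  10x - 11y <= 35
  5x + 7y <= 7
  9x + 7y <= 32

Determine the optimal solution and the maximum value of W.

Feasible corners and W = -x + 12y:
  (0, 0) → W = 0
  (7/5, 0) → W = -7/5
  (0, 1) → W = 12

At the optimal vertex, x = 0 and 5x + 7y = 7.
Solving simultaneously gives x = 0, y = 1.

x = 0, y = 1, maximum W = 12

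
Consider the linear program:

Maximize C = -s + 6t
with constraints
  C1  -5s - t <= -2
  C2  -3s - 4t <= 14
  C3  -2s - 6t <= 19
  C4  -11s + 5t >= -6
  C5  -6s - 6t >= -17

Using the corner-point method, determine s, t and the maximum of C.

s = -5/24, t = 73/24, maximum C = 443/24

Extreme points and C = -s + 6t:
  (4/9, -2/9) → C = -16/9
  (-5/24, 73/24) → C = 443/24
  (121/96, 151/96) → C = 785/96

At the optimal vertex, -5s - t = -2 and -6s - 6t = -17.
Solving simultaneously gives s = -5/24, t = 73/24.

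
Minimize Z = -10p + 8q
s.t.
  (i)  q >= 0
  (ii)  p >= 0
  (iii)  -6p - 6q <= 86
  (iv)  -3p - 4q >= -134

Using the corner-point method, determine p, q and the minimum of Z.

Feasible corners and Z = -10p + 8q:
  (0, 0) → Z = 0
  (134/3, 0) → Z = -1340/3
  (0, 67/2) → Z = 268

The optimum lies where q = 0 and -3p - 4q = -134.
Solving simultaneously gives p = 134/3, q = 0.

p = 134/3, q = 0, minimum Z = -1340/3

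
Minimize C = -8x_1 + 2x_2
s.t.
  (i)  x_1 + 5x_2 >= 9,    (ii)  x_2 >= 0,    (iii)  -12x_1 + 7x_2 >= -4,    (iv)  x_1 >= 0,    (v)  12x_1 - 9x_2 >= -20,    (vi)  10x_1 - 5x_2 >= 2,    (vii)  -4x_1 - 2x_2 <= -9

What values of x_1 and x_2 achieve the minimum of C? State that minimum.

x_1 = 22/3, x_2 = 12, minimum C = -104/3

Vertices and C = -8x_1 + 2x_2:
  (22/3, 12) → C = -104/3
  (71/52, 23/13) → C = -96/13
  (59/15, 112/15) → C = -248/15
  (49/40, 41/20) → C = -57/10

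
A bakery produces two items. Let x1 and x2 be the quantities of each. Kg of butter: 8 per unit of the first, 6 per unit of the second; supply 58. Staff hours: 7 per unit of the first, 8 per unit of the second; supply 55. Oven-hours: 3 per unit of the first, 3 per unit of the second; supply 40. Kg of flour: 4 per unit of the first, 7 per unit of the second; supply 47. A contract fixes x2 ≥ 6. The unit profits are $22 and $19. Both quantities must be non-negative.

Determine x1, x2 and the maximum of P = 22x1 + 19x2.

x1 = 1, x2 = 6, maximum P = 136

Feasible corners and P = 22x1 + 19x2:
  (0, 47/7) → P = 893/7
  (0, 6) → P = 114
  (9/17, 109/17) → P = 2269/17
  (1, 6) → P = 136

The binding constraints are 7x1 + 8x2 = 55 and x2 = 6.
Solving simultaneously gives x1 = 1, x2 = 6.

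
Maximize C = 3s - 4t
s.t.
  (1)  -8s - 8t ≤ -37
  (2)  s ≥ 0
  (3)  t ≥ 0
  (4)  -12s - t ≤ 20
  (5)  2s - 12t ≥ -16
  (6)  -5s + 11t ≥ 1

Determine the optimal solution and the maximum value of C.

s = 82/19, t = 39/19, maximum C = 90/19

Feasible corners and C = 3s - 4t:
  (79/28, 101/56) → C = 5/4
  (399/128, 193/128) → C = 425/128
  (82/19, 39/19) → C = 90/19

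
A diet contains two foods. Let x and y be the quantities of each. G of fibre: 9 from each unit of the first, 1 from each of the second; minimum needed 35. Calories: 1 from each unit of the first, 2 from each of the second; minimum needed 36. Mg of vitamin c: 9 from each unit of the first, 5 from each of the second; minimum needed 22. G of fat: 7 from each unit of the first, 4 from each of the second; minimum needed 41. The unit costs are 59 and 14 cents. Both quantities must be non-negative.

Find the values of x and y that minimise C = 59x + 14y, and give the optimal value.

Corner points and C = 59x + 14y:
  (0, 35) → C = 490
  (36, 0) → C = 2124
  (2, 17) → C = 356
The feasible region is unbounded (it extends along (0, 1), (1, 0)), but C strictly increases along every unbounded feasible direction, so there is no improving ray and the minimum is attained at a vertex.

The optimum lies where 9x + y = 35 and x + 2y = 36.
Solving simultaneously gives x = 2, y = 17.

x = 2, y = 17, minimum C = 356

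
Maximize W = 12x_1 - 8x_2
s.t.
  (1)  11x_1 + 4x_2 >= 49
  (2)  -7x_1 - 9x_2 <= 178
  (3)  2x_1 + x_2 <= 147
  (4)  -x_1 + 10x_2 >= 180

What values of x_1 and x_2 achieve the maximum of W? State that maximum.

x_1 = 430/7, x_2 = 169/7, maximum W = 544

Corner points and W = 12x_1 - 8x_2:
  (-539/3, 1519/3) → W = -18620/3
  (-115/57, 2029/114) → W = -9496/57
  (430/7, 169/7) → W = 544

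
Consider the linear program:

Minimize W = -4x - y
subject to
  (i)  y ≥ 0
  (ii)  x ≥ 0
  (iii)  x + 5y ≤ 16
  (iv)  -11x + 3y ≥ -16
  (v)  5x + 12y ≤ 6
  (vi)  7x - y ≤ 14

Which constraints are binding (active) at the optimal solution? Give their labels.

Extreme points and W = -4x - y:
  (0, 0) → W = 0
  (6/5, 0) → W = -24/5
  (0, 1/2) → W = -1/2

The minimum is at (6/5, 0). Substituting into each constraint, equality holds for (i) and (v); the remaining constraints have slack.

(i) and (v)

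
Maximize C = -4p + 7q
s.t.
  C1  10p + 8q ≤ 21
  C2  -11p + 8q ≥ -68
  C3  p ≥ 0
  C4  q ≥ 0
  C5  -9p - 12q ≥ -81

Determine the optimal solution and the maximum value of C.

p = 0, q = 21/8, maximum C = 147/8

Corner points and C = -4p + 7q:
  (0, 21/8) → C = 147/8
  (21/10, 0) → C = -42/5
  (0, 0) → C = 0

The binding constraints are 10p + 8q = 21 and p = 0.
Solving simultaneously gives p = 0, q = 21/8.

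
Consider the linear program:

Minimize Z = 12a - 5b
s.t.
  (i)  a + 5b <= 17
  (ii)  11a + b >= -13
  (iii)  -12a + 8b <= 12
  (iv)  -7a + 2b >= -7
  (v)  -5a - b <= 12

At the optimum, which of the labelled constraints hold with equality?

Extreme points and Z = 12a - 5b:
  (19/17, 54/17) → Z = -42/17
  (69/37, 112/37) → Z = 268/37
  (-29/25, -6/25) → Z = -318/25
  (-19/29, -168/29) → Z = 612/29

The minimum is at (-29/25, -6/25). Substituting into each constraint, equality holds for (ii) and (iii); the remaining constraints have slack.

(ii) and (iii)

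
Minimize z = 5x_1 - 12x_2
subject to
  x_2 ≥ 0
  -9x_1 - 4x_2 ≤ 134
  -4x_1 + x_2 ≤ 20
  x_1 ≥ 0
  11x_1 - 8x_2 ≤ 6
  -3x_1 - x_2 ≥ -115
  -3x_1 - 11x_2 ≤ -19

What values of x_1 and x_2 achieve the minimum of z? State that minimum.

Extreme points and z = 5x_1 - 12x_2:
  (0, 20) → z = -240
  (95/7, 520/7) → z = -5765/7
  (0, 19/11) → z = -228/11
  (926/35, 1247/35) → z = -10334/35
  (218/145, 191/145) → z = -1202/145

The binding constraints are -4x_1 + x_2 = 20 and -3x_1 - x_2 = -115.
Solving simultaneously gives x_1 = 95/7, x_2 = 520/7.

x_1 = 95/7, x_2 = 520/7, minimum z = -5765/7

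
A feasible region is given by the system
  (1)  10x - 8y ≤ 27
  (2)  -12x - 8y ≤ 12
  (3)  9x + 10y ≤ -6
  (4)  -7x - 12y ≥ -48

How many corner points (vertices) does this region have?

The feasible vertices (each the meet of two boundaries and inside every other half-plane) are:
  (15/22, -111/44)
  (111/86, -303/172)
  (-3/2, 3/4)

3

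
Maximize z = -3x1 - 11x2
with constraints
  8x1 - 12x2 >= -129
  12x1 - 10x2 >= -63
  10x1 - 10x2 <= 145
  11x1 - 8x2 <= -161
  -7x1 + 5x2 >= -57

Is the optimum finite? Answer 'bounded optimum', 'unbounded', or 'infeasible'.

bounded optimum

Vertices and z = -3x1 - 11x2:
  (-104, -237/2) → z = 3231/2
  (-79, -177/2) → z = 2421/2
  (-277/3, -641/6) → z = 8713/6
The feasible region has finitely many vertices and no improving ray; the maximum is 3231/2 at (-104, -237/2).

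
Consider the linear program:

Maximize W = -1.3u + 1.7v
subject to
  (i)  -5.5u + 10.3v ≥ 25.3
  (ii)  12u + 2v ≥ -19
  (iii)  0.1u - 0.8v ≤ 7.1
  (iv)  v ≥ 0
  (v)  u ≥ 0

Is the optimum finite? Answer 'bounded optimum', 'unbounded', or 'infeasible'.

unbounded

From the feasible point (0, 253/103), moving in the direction (0, 1) keeps every constraint satisfied while W increases without bound.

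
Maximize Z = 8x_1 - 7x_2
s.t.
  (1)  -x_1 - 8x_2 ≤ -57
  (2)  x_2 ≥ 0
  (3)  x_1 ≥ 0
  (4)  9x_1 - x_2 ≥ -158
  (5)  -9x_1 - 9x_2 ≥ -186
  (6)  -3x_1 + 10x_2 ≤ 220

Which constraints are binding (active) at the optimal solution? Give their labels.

(1) and (5)

Extreme points and Z = 8x_1 - 7x_2:
  (0, 57/8) → Z = -399/8
  (325/21, 109/21) → Z = 1837/21
  (0, 62/3) → Z = -434/3

The maximum is at (325/21, 109/21). Substituting into each constraint, equality holds for (1) and (5); the remaining constraints have slack.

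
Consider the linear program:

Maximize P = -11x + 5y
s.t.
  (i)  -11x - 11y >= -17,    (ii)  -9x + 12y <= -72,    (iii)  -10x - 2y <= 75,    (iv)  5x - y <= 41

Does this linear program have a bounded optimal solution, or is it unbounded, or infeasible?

Corner points and P = -11x + 5y:
  (332/77, -213/77) → P = -4717/77
  (78/11, -61/11) → P = -1163/11
  (-126/23, -465/46) → P = 447/46
  (7/20, -157/4) → P = -2001/10
The feasible region has finitely many vertices and no improving ray; the maximum is 447/46 at (-126/23, -465/46).

bounded optimum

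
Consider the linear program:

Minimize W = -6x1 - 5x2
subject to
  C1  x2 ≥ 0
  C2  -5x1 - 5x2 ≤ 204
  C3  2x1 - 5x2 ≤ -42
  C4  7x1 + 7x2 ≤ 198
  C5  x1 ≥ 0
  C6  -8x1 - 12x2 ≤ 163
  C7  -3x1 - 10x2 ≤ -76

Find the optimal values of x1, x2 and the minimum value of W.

x1 = 696/49, x2 = 690/49, minimum W = -7626/49

Corner points and W = -6x1 - 5x2:
  (696/49, 690/49) → W = -7626/49
  (0, 42/5) → W = -42
  (0, 198/7) → W = -990/7

The optimum lies where 2x1 - 5x2 = -42 and 7x1 + 7x2 = 198.
Solving simultaneously gives x1 = 696/49, x2 = 690/49.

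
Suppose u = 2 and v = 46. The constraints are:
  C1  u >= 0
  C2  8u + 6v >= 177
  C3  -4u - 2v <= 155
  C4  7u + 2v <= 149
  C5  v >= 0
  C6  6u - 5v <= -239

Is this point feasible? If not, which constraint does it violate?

Constraint C6: 6u - 5v = -218, which is not ≤ -239. All other constraints are satisfied.

not feasible — violates C6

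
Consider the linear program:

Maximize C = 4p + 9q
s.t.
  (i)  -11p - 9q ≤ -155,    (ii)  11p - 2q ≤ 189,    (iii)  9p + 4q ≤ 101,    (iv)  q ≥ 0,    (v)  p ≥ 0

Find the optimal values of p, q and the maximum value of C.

p = 0, q = 101/4, maximum C = 909/4

Vertices and C = 4p + 9q:
  (289/37, 284/37) → C = 3712/37
  (0, 155/9) → C = 155
  (0, 101/4) → C = 909/4

At the optimal vertex, 9p + 4q = 101 and p = 0.
Solving simultaneously gives p = 0, q = 101/4.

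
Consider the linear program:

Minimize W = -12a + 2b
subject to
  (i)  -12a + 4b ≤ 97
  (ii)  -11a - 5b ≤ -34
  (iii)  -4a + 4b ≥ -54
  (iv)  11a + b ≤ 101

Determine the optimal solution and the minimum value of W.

a = 229/24, b = -95/24, minimum W = -1469/12

Vertices and W = -12a + 2b:
  (-349/104, 1475/104) → W = 3569/52
  (307/56, 2279/56) → W = 437/28
  (203/32, -229/32) → W = -1447/16
  (229/24, -95/24) → W = -1469/12

The binding constraints are -4a + 4b = -54 and 11a + b = 101.
Solving simultaneously gives a = 229/24, b = -95/24.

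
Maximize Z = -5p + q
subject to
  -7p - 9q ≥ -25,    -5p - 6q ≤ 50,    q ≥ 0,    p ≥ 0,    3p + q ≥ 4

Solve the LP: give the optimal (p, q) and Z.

Feasible corners and Z = -5p + q:
  (25/7, 0) → Z = -125/7
  (11/20, 47/20) → Z = -2/5
  (4/3, 0) → Z = -20/3

The optimum lies where -7p - 9q = -25 and 3p + q = 4.
Solving simultaneously gives p = 11/20, q = 47/20.

p = 11/20, q = 47/20, maximum Z = -2/5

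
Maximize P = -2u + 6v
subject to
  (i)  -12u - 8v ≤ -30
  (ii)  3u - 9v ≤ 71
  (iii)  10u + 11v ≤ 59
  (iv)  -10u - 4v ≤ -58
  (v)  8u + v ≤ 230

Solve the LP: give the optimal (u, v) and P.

u = 201/35, v = 1/7, maximum P = -372/35

Vertices and P = -2u + 6v:
  (32/3, -13/3) → P = -142/3
  (403/51, -268/51) → P = -142/3
  (201/35, 1/7) → P = -372/35

The binding constraints are 10u + 11v = 59 and -10u - 4v = -58.
Solving simultaneously gives u = 201/35, v = 1/7.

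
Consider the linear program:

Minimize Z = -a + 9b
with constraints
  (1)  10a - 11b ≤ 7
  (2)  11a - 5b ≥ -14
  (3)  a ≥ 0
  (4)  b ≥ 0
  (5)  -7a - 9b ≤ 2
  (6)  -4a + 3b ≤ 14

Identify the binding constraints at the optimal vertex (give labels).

Vertices and Z = -a + 9b:
  (7/10, 0) → Z = -7/10
  (0, 14/5) → Z = 126/5
  (28/13, 98/13) → Z = 854/13
  (0, 0) → Z = 0
The feasible region is unbounded (it extends along (11, 10), (3, 4)), but Z strictly increases along every unbounded feasible direction, so there is no improving ray and the minimum is attained at a vertex.

The minimum is at (7/10, 0). Substituting into each constraint, equality holds for (1) and (4); the remaining constraints have slack.

(1) and (4)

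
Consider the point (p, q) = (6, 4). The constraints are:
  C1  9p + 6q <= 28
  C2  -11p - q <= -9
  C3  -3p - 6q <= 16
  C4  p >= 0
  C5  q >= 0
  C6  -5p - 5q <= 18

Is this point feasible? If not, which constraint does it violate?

Constraint C1: 9p + 6q = 78, which is not ≤ 28. All other constraints are satisfied.

not feasible — violates C1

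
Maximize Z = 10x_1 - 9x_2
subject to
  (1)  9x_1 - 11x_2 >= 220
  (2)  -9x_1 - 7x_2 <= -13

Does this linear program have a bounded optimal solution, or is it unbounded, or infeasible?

From the feasible point (187/18, -23/2), moving in the direction (11, 9) keeps every constraint satisfied while Z increases without bound.

unbounded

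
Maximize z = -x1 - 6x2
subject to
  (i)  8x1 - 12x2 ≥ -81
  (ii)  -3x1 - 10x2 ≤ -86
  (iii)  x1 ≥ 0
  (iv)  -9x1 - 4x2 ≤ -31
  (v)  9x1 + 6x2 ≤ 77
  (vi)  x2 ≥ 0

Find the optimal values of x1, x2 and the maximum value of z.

Feasible corners and z = -x1 - 6x2:
  (111/58, 931/116) → z = -1452/29
  (73/26, 1345/156) → z = -709/13
  (127/36, 181/24) → z = -439/9

x1 = 127/36, x2 = 181/24, maximum z = -439/9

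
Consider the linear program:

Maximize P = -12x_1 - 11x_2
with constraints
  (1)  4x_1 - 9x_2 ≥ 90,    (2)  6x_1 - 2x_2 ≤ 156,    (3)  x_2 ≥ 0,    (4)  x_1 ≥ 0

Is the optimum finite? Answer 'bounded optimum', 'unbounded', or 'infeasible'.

Corner points and P = -12x_1 - 11x_2:
  (612/23, 42/23) → P = -7806/23
  (45/2, 0) → P = -270
  (26, 0) → P = -312
The feasible region has finitely many vertices and no improving ray; the maximum is -270 at (45/2, 0).

bounded optimum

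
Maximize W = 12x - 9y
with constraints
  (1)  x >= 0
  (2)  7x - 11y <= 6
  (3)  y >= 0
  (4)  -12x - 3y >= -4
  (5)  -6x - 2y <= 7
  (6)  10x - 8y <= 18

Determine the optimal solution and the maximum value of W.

At the optimal vertex, y = 0 and -12x - 3y = -4.
Solving simultaneously gives x = 1/3, y = 0.

x = 1/3, y = 0, maximum W = 4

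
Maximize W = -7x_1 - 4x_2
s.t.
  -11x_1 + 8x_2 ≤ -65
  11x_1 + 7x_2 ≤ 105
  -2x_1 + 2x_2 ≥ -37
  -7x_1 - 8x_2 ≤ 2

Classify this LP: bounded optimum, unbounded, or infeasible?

bounded optimum

Extreme points and W = -7x_1 - 4x_2:
  (259/33, 8/3) → W = -2165/33
  (7/2, -53/16) → W = -45/4
  (469/36, -197/36) → W = -2495/36
  (146/15, -263/30) → W = -496/15
The feasible region has finitely many vertices and no improving ray; the maximum is -45/4 at (7/2, -53/16).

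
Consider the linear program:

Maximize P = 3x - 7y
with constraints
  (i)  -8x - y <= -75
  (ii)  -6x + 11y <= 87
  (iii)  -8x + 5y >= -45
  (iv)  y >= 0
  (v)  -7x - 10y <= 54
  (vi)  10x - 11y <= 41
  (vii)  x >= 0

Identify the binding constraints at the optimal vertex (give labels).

Feasible corners and P = 3x - 7y:
  (369/47, 573/47) → P = -2904/47
  (35/4, 5) → P = -35/4
  (465/29, 483/29) → P = -1986/29

The maximum is at (35/4, 5). Substituting into each constraint, equality holds for (i) and (iii); the remaining constraints have slack.

(i) and (iii)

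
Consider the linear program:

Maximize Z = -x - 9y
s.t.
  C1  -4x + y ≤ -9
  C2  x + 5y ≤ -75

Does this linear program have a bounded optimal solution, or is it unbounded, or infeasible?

unbounded

From the feasible point (-10/7, -103/7), moving in the direction (5, -1) keeps every constraint satisfied while Z increases without bound.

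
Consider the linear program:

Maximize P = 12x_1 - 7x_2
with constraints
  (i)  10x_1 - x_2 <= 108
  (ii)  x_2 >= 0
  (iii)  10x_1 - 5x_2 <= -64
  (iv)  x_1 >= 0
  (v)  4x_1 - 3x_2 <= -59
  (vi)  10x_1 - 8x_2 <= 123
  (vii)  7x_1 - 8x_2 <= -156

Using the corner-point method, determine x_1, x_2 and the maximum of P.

x_1 = 103/10, x_2 = 167/5, maximum P = -551/5

Vertices and P = 12x_1 - 7x_2:
  (151/10, 43) → P = -599/5
  (103/10, 167/5) → P = -551/5
  (0, 59/3) → P = -413/3
The feasible region is unbounded (it extends along (0, 1), (1, 10)), but P strictly decreases along every unbounded feasible direction, so there is no improving ray and the maximum is attained at a vertex.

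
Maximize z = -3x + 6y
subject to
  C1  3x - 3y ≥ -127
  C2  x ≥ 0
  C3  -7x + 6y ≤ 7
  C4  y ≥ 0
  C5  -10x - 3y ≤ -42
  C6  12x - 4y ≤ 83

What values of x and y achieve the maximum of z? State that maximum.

Vertices and z = -3x + 6y:
  (77/27, 364/81) → z = 497/27
  (263/22, 665/44) → z = 603/11
  (21/5, 0) → z = -63/5
  (83/12, 0) → z = -83/4

At the optimal vertex, -7x + 6y = 7 and 12x - 4y = 83.
Solving simultaneously gives x = 263/22, y = 665/44.

x = 263/22, y = 665/44, maximum z = 603/11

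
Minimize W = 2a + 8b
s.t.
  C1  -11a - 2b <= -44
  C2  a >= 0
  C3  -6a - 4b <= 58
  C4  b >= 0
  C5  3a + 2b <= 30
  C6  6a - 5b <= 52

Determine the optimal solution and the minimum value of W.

a = 4, b = 0, minimum W = 8

Feasible corners and W = 2a + 8b:
  (4, 0) → W = 8
  (7/4, 99/8) → W = 205/2
  (26/3, 0) → W = 52/3
  (254/27, 8/9) → W = 700/27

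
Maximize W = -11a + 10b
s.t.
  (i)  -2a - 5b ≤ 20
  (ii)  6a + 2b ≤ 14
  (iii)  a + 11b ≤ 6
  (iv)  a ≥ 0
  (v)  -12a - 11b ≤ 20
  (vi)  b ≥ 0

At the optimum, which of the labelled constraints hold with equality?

(iii) and (iv)

Vertices and W = -11a + 10b:
  (71/32, 11/32) → W = -671/32
  (7/3, 0) → W = -77/3
  (0, 6/11) → W = 60/11
  (0, 0) → W = 0

The maximum is at (0, 6/11). Substituting into each constraint, equality holds for (iii) and (iv); the remaining constraints have slack.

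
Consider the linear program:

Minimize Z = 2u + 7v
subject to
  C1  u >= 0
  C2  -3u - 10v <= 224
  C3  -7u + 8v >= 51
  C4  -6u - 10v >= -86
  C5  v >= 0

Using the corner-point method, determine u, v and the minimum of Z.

Extreme points and Z = 2u + 7v:
  (0, 51/8) → Z = 357/8
  (0, 43/5) → Z = 301/5
  (89/59, 454/59) → Z = 3356/59

u = 0, v = 51/8, minimum Z = 357/8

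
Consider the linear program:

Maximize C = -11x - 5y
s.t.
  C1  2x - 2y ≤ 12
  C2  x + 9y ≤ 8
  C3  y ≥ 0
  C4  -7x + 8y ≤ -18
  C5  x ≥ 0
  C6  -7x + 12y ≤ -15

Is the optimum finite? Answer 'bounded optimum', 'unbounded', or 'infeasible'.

Vertices and C = -11x - 5y:
  (31/5, 1/5) → C = -346/5
  (6, 0) → C = -66
  (226/71, 38/71) → C = -2676/71
  (18/7, 0) → C = -198/7
The feasible region has finitely many vertices and no improving ray; the maximum is -198/7 at (18/7, 0).

bounded optimum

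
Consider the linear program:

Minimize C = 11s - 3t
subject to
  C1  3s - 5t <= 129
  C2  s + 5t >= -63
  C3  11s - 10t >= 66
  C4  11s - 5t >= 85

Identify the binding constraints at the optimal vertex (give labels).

C2 and C4

Extreme points and C = 11s - 3t:
  (33/2, -159/10) → C = 1146/5
  (11/6, -389/30) → C = 886/15
  (104/11, 19/5) → C = 463/5
The feasible region is unbounded (it extends along (10, 11), (5, 3)), but C strictly increases along every unbounded feasible direction, so there is no improving ray and the minimum is attained at a vertex.

The minimum is at (11/6, -389/30). Substituting into each constraint, equality holds for C2 and C4; the remaining constraints have slack.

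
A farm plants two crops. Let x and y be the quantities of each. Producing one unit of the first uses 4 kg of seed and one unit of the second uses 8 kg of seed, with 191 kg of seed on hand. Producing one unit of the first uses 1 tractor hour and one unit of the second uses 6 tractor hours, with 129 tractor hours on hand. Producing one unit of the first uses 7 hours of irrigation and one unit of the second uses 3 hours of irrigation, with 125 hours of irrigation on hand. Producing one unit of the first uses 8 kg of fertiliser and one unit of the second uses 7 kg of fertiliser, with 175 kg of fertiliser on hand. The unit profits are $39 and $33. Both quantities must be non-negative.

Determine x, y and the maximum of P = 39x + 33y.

x = 14, y = 9, maximum P = 843

Feasible corners and P = 39x + 33y:
  (0, 0) → P = 0
  (0, 43/2) → P = 1419/2
  (125/7, 0) → P = 4875/7
  (147/41, 857/41) → P = 34014/41
  (14, 9) → P = 843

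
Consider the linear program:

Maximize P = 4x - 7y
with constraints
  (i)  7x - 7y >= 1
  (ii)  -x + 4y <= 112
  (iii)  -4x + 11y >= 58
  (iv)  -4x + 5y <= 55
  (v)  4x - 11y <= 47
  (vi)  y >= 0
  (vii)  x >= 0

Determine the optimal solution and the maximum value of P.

x = 200, y = 78, maximum P = 254

Corner points and P = 4x - 7y:
  (788/21, 785/21) → P = -781/7
  (417/49, 410/49) → P = -1202/49
  (200, 78) → P = 254

The optimum lies where -x + 4y = 112 and -4x + 11y = 58.
Solving simultaneously gives x = 200, y = 78.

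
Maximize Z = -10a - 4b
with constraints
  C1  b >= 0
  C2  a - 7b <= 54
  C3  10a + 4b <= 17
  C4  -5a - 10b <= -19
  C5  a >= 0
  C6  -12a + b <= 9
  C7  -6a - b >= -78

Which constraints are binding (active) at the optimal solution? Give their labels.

Feasible corners and Z = -10a - 4b:
  (47/40, 21/16) → Z = -17
  (0, 17/4) → Z = -17
  (0, 19/10) → Z = -38/5

The maximum is at (0, 19/10). Substituting into each constraint, equality holds for C4 and C5; the remaining constraints have slack.

C4 and C5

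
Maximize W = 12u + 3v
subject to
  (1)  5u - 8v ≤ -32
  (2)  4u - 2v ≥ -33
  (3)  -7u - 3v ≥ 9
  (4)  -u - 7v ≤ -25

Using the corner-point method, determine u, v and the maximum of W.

u = -3, v = 4, maximum W = -24

Vertices and W = 12u + 3v:
  (-9/2, 15/2) → W = -63/2
  (-181/30, 133/30) → W = -591/10
  (-3, 4) → W = -24

The binding constraints are -7u - 3v = 9 and -u - 7v = -25.
Solving simultaneously gives u = -3, v = 4.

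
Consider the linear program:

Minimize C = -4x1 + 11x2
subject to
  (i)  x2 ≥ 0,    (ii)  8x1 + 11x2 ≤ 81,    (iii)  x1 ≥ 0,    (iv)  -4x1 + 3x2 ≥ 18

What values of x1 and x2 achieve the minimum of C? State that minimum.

x1 = 0, x2 = 6, minimum C = 66

The optimum lies where x1 = 0 and -4x1 + 3x2 = 18.
Solving simultaneously gives x1 = 0, x2 = 6.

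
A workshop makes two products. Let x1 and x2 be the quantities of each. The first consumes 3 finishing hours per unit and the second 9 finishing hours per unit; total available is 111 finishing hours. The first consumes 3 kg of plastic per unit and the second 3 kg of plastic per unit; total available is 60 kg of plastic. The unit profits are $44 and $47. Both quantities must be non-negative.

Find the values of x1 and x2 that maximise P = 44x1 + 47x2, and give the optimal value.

x1 = 23/2, x2 = 17/2, maximum P = 1811/2

At the optimal vertex, 3x1 + 9x2 = 111 and 3x1 + 3x2 = 60.
Solving simultaneously gives x1 = 23/2, x2 = 17/2.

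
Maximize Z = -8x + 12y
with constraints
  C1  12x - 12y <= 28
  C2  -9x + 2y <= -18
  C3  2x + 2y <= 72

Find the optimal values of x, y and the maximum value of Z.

Corner points and Z = -8x + 12y:
  (40/21, -3/7) → Z = -428/21
  (115/6, 101/6) → Z = 146/3
  (90/11, 306/11) → Z = 2952/11

x = 90/11, y = 306/11, maximum Z = 2952/11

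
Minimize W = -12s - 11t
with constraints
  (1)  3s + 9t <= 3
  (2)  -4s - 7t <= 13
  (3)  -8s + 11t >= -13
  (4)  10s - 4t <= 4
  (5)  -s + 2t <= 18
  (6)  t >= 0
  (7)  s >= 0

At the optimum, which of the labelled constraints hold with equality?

(1) and (4)

Feasible corners and W = -12s - 11t:
  (8/17, 3/17) → W = -129/17
  (0, 1/3) → W = -11/3
  (2/5, 0) → W = -24/5
  (0, 0) → W = 0

The minimum is at (8/17, 3/17). Substituting into each constraint, equality holds for (1) and (4); the remaining constraints have slack.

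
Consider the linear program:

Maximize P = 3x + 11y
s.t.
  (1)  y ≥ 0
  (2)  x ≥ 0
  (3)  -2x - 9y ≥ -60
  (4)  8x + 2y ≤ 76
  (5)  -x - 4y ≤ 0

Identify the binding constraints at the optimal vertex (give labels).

Feasible corners and P = 3x + 11y:
  (0, 0) → P = 0
  (19/2, 0) → P = 57/2
  (0, 20/3) → P = 220/3
  (141/17, 82/17) → P = 1325/17

The maximum is at (141/17, 82/17). Substituting into each constraint, equality holds for (3) and (4); the remaining constraints have slack.

(3) and (4)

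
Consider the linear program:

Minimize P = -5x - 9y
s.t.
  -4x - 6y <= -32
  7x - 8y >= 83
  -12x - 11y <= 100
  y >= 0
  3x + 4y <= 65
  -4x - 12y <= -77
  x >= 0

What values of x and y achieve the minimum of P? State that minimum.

The optimum lies where 7x - 8y = 83 and 3x + 4y = 65.
Solving simultaneously gives x = 213/13, y = 103/26.

x = 213/13, y = 103/26, minimum P = -3057/26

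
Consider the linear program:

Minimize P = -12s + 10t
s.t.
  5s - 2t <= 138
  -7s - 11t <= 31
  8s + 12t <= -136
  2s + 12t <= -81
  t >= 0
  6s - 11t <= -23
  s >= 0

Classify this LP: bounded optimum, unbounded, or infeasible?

infeasible

The boundaries 6s - 11t = -23 and s = 0 meet at (0, 23/11), but that point violates 8s + 12t ≤ -136. Every candidate vertex is excluded by some other constraint, so the feasible region is empty.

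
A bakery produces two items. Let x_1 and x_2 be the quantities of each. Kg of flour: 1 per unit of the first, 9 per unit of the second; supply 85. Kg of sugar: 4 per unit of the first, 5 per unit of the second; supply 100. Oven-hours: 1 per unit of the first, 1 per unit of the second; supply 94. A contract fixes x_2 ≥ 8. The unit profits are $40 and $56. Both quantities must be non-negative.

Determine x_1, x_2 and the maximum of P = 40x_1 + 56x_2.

x_1 = 13, x_2 = 8, maximum P = 968

Feasible corners and P = 40x_1 + 56x_2:
  (0, 85/9) → P = 4760/9
  (0, 8) → P = 448
  (13, 8) → P = 968

The binding constraints are x_1 + 9x_2 = 85 and x_2 = 8.
Solving simultaneously gives x_1 = 13, x_2 = 8.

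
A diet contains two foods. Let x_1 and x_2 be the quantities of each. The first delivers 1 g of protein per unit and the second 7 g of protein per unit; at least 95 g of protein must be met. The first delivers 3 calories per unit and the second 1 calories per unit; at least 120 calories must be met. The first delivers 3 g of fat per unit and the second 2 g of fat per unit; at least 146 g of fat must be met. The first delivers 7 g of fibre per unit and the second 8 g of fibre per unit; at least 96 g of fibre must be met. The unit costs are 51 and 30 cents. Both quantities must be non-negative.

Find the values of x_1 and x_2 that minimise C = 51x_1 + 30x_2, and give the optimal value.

x_1 = 94/3, x_2 = 26, minimum C = 2378

The feasible region is unbounded (it extends along (0, 1), (1, 0)), but C strictly increases along every unbounded feasible direction, so there is no improving ray and the minimum is attained at a vertex.

At the optimal vertex, 3x_1 + x_2 = 120 and 3x_1 + 2x_2 = 146.
Solving simultaneously gives x_1 = 94/3, x_2 = 26.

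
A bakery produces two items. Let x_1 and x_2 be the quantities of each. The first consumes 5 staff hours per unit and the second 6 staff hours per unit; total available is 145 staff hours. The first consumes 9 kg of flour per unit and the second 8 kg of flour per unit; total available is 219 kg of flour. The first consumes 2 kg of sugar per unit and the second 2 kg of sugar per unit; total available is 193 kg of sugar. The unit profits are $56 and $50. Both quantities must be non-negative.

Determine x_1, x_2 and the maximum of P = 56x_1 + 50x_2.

Extreme points and P = 56x_1 + 50x_2:
  (0, 0) → P = 0
  (0, 145/6) → P = 3625/3
  (73/3, 0) → P = 4088/3
  (11, 15) → P = 1366

At the optimal vertex, 5x_1 + 6x_2 = 145 and 9x_1 + 8x_2 = 219.
Solving simultaneously gives x_1 = 11, x_2 = 15.

x_1 = 11, x_2 = 15, maximum P = 1366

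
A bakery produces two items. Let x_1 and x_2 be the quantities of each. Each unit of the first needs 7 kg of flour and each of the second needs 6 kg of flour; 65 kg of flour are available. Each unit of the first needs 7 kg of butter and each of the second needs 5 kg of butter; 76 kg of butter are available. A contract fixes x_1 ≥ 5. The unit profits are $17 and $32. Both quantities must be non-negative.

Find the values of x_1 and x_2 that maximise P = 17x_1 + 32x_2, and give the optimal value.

x_1 = 5, x_2 = 5, maximum P = 245

The binding constraints are 7x_1 + 6x_2 = 65 and x_1 = 5.
Solving simultaneously gives x_1 = 5, x_2 = 5.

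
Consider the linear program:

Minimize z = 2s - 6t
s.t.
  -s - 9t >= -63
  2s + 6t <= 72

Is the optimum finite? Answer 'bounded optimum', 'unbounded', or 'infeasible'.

unbounded

From the feasible point (45/2, 9/2), moving in the direction (-9, 1) keeps every constraint satisfied while z decreases without bound.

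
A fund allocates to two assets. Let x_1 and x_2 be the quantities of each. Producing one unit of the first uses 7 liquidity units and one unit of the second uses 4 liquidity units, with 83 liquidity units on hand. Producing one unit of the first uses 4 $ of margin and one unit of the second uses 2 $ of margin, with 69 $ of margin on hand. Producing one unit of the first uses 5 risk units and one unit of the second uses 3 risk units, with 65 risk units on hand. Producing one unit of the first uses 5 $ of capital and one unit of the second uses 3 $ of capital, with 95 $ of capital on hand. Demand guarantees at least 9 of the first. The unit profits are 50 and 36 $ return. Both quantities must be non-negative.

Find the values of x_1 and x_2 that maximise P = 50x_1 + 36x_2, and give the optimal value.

x_1 = 9, x_2 = 5, maximum P = 630

Corner points and P = 50x_1 + 36x_2:
  (83/7, 0) → P = 4150/7
  (9, 0) → P = 450
  (9, 5) → P = 630

The binding constraints are 7x_1 + 4x_2 = 83 and x_1 = 9.
Solving simultaneously gives x_1 = 9, x_2 = 5.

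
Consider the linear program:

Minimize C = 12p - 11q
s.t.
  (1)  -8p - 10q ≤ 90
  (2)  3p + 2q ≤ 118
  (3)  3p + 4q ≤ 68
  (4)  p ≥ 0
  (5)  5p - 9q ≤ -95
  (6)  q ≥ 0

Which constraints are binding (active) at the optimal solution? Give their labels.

Corner points and C = 12p - 11q:
  (0, 17) → C = -187
  (232/47, 625/47) → C = -4091/47
  (0, 95/9) → C = -1045/9

The minimum is at (0, 17). Substituting into each constraint, equality holds for (3) and (4); the remaining constraints have slack.

(3) and (4)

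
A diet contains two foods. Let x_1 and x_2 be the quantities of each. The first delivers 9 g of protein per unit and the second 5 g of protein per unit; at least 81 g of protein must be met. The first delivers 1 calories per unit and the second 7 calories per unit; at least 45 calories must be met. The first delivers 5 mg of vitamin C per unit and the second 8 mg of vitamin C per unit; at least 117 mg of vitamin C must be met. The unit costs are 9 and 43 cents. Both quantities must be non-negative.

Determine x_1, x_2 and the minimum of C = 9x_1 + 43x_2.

x_1 = 17, x_2 = 4, minimum C = 325

Extreme points and C = 9x_1 + 43x_2:
  (0, 81/5) → C = 3483/5
  (45, 0) → C = 405
  (63/47, 648/47) → C = 28431/47
  (17, 4) → C = 325
The feasible region is unbounded (it extends along (0, 1), (1, 0)), but C strictly increases along every unbounded feasible direction, so there is no improving ray and the minimum is attained at a vertex.

The binding constraints are x_1 + 7x_2 = 45 and 5x_1 + 8x_2 = 117.
Solving simultaneously gives x_1 = 17, x_2 = 4.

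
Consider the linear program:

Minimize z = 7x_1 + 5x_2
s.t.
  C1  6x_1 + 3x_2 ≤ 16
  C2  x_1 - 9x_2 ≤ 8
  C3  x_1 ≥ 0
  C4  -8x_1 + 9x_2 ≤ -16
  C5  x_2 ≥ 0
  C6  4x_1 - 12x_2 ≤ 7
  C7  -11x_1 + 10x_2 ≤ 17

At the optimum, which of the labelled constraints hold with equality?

Extreme points and z = 7x_1 + 5x_2:
  (32/13, 16/39) → z = 752/39
  (71/28, 11/42) → z = 1601/84
  (43/20, 2/15) → z = 943/60

The minimum is at (43/20, 2/15). Substituting into each constraint, equality holds for C4 and C6; the remaining constraints have slack.

C4 and C6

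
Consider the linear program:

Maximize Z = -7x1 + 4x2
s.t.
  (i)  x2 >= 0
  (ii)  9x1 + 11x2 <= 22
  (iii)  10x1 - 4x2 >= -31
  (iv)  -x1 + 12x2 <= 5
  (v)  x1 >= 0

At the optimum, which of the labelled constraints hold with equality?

(iv) and (v)

Corner points and Z = -7x1 + 4x2:
  (22/9, 0) → Z = -154/9
  (0, 0) → Z = 0
  (209/119, 67/119) → Z = -1195/119
  (0, 5/12) → Z = 5/3

The maximum is at (0, 5/12). Substituting into each constraint, equality holds for (iv) and (v); the remaining constraints have slack.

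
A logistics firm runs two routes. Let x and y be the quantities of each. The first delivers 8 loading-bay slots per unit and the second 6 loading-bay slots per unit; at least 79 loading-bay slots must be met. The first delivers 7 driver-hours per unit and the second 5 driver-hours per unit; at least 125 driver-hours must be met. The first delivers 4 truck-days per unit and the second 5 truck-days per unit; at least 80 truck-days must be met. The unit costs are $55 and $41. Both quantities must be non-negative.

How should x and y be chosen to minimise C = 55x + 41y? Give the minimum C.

x = 15, y = 4, minimum C = 989

Feasible corners and C = 55x + 41y:
  (0, 25) → C = 1025
  (20, 0) → C = 1100
  (15, 4) → C = 989
The feasible region is unbounded (it extends along (0, 1), (1, 0)), but C strictly increases along every unbounded feasible direction, so there is no improving ray and the minimum is attained at a vertex.

At the optimal vertex, 7x + 5y = 125 and 4x + 5y = 80.
Solving simultaneously gives x = 15, y = 4.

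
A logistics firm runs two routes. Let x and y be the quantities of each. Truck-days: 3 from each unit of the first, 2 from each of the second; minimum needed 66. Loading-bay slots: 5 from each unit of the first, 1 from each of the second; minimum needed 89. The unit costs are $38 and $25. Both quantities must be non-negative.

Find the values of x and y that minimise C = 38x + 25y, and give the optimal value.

Vertices and C = 38x + 25y:
  (0, 89) → C = 2225
  (22, 0) → C = 836
  (16, 9) → C = 833
The feasible region is unbounded (it extends along (0, 1), (1, 0)), but C strictly increases along every unbounded feasible direction, so there is no improving ray and the minimum is attained at a vertex.

x = 16, y = 9, minimum C = 833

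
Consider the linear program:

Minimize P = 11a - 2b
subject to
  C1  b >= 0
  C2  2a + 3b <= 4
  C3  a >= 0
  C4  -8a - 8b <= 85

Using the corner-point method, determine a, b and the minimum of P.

a = 0, b = 4/3, minimum P = -8/3

Vertices and P = 11a - 2b:
  (2, 0) → P = 22
  (0, 0) → P = 0
  (0, 4/3) → P = -8/3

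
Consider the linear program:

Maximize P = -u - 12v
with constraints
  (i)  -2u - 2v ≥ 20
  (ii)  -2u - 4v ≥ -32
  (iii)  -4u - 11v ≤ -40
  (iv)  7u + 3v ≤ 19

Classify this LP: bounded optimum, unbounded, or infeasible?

Vertices and P = -u - 12v:
  (-36, 26) → P = -276
  (-150/7, 80/7) → P = -810/7
The feasible region has finitely many vertices and no improving ray; the maximum is -810/7 at (-150/7, 80/7).

bounded optimum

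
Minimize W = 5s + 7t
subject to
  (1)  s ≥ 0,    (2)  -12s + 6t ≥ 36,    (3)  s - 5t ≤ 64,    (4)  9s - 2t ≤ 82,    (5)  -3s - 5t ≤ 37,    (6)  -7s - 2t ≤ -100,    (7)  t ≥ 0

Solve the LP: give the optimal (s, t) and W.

Feasible corners and W = 5s + 7t:
  (0, 50) → W = 350
  (94/5, 218/5) → W = 1996/5
  (8, 22) → W = 194
The feasible region is unbounded (it extends along (0, 1), (2, 9)), but W strictly increases along every unbounded feasible direction, so there is no improving ray and the minimum is attained at a vertex.

The binding constraints are -12s + 6t = 36 and -7s - 2t = -100.
Solving simultaneously gives s = 8, t = 22.

s = 8, t = 22, minimum W = 194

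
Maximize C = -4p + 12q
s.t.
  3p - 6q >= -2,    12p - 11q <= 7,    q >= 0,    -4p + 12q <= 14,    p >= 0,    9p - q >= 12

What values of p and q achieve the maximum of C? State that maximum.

Corner points and C = -4p + 12q:
  (64/39, 15/13) → C = 284/39
  (74/51, 18/17) → C = 352/51
  (125/87, 27/29) → C = 472/87

p = 64/39, q = 15/13, maximum C = 284/39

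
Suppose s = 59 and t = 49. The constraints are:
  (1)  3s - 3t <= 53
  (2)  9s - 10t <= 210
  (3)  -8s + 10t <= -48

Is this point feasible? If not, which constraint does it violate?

not feasible — violates (3)

Constraint (3): -8s + 10t = 18, which is not ≤ -48. All other constraints are satisfied.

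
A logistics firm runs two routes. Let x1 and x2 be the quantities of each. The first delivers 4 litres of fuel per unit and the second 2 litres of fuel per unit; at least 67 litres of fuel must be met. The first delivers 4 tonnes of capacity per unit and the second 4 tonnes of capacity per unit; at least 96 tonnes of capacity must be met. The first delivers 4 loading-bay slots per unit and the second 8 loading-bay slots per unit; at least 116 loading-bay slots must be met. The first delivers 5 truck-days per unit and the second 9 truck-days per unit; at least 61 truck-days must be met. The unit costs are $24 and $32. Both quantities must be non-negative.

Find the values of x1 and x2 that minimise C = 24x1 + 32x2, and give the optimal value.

Extreme points and C = 24x1 + 32x2:
  (0, 67/2) → C = 1072
  (29, 0) → C = 696
  (19/2, 29/2) → C = 692
  (19, 5) → C = 616
The feasible region is unbounded (it extends along (0, 1), (1, 0)), but C strictly increases along every unbounded feasible direction, so there is no improving ray and the minimum is attained at a vertex.

The binding constraints are 4x1 + 4x2 = 96 and 4x1 + 8x2 = 116.
Solving simultaneously gives x1 = 19, x2 = 5.

x1 = 19, x2 = 5, minimum C = 616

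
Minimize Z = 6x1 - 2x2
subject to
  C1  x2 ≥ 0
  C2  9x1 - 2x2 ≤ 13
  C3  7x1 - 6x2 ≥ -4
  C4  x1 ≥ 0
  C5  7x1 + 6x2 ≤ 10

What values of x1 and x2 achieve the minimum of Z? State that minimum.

x1 = 0, x2 = 2/3, minimum Z = -4/3

Extreme points and Z = 6x1 - 2x2:
  (0, 0) → Z = 0
  (10/7, 0) → Z = 60/7
  (0, 2/3) → Z = -4/3
  (3/7, 7/6) → Z = 5/21

The optimum lies where 7x1 - 6x2 = -4 and x1 = 0.
Solving simultaneously gives x1 = 0, x2 = 2/3.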